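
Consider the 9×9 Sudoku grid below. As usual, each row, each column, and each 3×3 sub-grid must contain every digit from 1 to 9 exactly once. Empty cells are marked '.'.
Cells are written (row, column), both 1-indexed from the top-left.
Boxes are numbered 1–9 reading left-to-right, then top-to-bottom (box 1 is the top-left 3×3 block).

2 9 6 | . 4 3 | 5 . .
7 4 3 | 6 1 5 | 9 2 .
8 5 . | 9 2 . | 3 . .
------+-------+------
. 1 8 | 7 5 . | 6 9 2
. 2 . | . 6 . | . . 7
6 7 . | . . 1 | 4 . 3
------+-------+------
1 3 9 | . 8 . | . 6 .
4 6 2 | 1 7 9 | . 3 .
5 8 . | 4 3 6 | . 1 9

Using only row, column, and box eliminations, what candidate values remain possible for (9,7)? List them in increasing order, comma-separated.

Row 9 already contains {1, 3, 4, 5, 6, 8, 9}.
Column 7 already contains {3, 4, 5, 6, 9}.
Its 3×3 block (box 9) already contains {1, 3, 6, 9}.
Removing those from 1–9 leaves {2, 7} as the candidates for (9,7).

2,7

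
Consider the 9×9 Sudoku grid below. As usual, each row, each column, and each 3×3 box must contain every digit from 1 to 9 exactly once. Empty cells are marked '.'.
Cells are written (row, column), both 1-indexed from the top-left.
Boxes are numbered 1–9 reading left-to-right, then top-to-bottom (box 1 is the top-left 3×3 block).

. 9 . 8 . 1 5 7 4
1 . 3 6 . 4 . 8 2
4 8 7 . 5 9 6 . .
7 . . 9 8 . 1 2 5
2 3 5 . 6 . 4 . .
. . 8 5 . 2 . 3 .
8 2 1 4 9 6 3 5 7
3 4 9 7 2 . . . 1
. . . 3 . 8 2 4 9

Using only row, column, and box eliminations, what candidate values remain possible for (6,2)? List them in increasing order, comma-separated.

1,6

Row 6 already contains {2, 3, 5, 8}.
Column 2 already contains {2, 3, 4, 8, 9}.
Its 3×3 block (box 4) already contains {2, 3, 5, 7, 8}.
Removing those from 1–9 leaves {1, 6} as the candidates for (6,2).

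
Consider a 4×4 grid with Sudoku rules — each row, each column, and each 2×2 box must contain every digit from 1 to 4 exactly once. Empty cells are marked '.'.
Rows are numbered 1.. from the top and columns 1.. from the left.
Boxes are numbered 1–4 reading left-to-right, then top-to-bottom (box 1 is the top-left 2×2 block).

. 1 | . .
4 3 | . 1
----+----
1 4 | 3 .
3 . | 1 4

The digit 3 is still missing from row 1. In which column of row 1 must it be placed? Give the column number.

Consider where 3 can go in row 1.
row 1, column 1 is out (column 1 already has a 3).
row 1, column 3 is out (column 3 already has a 3).
So the only cell in row 1 that can hold 3 is row 1, column 4.
That is column 4.

4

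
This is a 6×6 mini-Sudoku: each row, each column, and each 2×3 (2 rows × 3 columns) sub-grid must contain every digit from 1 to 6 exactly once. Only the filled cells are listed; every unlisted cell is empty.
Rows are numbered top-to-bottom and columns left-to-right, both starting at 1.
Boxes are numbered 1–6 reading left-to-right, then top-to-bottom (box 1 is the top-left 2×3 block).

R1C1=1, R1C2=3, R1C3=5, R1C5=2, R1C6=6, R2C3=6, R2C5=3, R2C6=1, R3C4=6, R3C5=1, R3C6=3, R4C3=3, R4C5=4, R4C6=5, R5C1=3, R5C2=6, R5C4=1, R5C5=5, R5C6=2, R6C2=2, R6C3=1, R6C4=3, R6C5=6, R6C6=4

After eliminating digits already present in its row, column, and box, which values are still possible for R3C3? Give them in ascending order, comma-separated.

Row 3 already contains {1, 3, 6}.
Column 3 already contains {1, 3, 5, 6}.
Its 2×3 block (box 3) already contains {3}.
Removing those from 1–6 leaves {2, 4} as the candidates for R3C3.

2,4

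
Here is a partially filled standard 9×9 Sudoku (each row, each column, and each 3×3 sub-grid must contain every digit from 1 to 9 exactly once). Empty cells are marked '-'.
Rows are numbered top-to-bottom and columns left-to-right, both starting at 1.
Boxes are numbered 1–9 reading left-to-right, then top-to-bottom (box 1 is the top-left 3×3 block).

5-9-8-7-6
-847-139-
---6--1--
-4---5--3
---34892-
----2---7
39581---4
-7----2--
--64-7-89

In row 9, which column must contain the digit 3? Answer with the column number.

5

Consider where 3 can go in row 9.
r9c1 is out (column 1 already has a 3).
r9c2 is out (box 7 already has a 3).
r9c7 is out (column 7 already has a 3).
So the only cell in row 9 that can hold 3 is r9c5.
That is column 5.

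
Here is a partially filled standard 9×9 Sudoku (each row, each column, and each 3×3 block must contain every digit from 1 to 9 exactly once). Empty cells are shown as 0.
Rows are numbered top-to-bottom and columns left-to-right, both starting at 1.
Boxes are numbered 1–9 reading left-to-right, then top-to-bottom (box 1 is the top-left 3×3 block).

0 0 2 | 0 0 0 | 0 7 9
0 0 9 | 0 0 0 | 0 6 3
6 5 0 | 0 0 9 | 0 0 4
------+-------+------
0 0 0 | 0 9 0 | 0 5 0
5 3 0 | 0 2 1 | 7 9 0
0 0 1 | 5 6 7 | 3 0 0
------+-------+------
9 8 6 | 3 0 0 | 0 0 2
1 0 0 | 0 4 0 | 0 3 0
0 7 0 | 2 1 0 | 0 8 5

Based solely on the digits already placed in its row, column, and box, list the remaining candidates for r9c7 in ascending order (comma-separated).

Row 9 already contains {1, 2, 5, 7, 8}.
Column 7 already contains {3, 7}.
Its 3×3 block (box 9) already contains {2, 3, 5, 8}.
Removing those from 1–9 leaves {4, 6, 9} as the candidates for r9c7.

4,6,9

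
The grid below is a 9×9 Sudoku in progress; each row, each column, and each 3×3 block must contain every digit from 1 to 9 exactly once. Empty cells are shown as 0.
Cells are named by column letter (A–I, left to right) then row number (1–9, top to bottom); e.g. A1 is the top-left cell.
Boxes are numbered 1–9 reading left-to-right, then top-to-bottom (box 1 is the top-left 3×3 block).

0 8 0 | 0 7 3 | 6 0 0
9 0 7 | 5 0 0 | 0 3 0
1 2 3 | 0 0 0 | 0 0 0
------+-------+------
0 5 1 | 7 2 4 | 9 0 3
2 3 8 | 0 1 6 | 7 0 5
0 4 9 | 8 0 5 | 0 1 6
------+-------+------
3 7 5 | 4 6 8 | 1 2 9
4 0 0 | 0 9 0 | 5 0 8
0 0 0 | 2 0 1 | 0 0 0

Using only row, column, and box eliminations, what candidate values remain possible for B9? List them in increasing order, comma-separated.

Row 9 already contains {1, 2}.
Column B already contains {2, 3, 4, 5, 7, 8}.
Its 3×3 block (box 7) already contains {3, 4, 5, 7}.
Removing those from 1–9 leaves {6, 9} as the candidates for B9.

6,9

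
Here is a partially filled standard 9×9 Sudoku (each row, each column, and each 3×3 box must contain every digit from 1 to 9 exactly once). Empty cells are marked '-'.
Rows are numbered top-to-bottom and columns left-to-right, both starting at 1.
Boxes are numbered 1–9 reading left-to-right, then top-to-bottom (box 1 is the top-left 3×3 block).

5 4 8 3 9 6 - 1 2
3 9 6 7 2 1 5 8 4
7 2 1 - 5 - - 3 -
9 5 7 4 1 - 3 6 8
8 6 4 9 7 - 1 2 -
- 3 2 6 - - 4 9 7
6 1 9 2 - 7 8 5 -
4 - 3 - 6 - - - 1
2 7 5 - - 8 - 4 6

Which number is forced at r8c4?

5

Row 8 already contains {1, 3, 4, 6}.
Column 4 already contains {2, 3, 4, 6, 7, 9}.
Its 3×3 block (box 8) already contains {2, 6, 7, 8}.
The only value from 1–9 not eliminated is 5, so r8c4 = 5.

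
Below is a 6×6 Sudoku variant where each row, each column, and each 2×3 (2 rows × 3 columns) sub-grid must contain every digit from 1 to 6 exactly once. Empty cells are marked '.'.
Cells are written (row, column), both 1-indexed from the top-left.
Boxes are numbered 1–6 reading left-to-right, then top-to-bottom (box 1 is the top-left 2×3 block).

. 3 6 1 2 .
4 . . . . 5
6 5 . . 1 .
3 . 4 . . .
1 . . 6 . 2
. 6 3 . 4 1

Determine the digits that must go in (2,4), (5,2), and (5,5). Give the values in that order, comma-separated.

3,4,3

For (2,4):
  Row 2 already contains {4, 5}.
  Column 4 already contains {1, 6}.
  Its 2×3 block (box 2) already contains {1, 2, 5}.
  The only value from 1–6 not eliminated is 3, so (2,4) = 3.
For (5,2):
  Row 5 already contains {1, 2, 6}.
  Column 2 already contains {3, 5, 6}.
  Its 2×3 block (box 5) already contains {1, 3, 6}.
  The only value from 1–6 not eliminated is 4, so (5,2) = 4.
For (5,5):
  Consider where 3 can go in box 6.
  (6,4) is out (row 6 already has a 3).
  So the only cell in box 6 that can hold 3 is (5,5).
  So (5,5) = 3.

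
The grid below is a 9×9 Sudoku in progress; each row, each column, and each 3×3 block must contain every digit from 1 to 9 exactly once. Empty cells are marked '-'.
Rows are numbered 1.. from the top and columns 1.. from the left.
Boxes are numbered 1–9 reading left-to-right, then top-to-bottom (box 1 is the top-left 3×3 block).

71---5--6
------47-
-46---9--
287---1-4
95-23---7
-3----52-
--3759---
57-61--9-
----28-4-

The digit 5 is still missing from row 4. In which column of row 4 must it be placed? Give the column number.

Consider where 5 can go in row 4.
row 4, column 5 is out (column 5 already has a 5).
row 4, column 6 is out (column 6 already has a 5).
row 4, column 8 is out (box 6 already has a 5).
So the only cell in row 4 that can hold 5 is row 4, column 4.
That is column 4.

4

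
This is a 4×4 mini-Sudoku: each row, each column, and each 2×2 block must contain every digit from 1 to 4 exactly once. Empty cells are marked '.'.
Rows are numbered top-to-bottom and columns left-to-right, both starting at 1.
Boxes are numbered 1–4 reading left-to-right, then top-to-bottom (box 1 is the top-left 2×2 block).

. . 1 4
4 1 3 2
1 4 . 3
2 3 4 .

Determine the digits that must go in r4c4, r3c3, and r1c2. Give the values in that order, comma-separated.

1,2,2

For r4c4:
  Row 4 already contains {2, 3, 4}.
  Column 4 already contains {2, 3, 4}.
  Its 2×2 block (box 4) already contains {3, 4}.
  The only value from 1–4 not eliminated is 1, so r4c4 = 1.
For r3c3:
  Row 3 already contains {1, 3, 4}.
  Column 3 already contains {1, 3, 4}.
  Its 2×2 block (box 4) already contains {3, 4}.
  The only value from 1–4 not eliminated is 2, so r3c3 = 2.
For r1c2:
  Row 1 already contains {1, 4}.
  Column 2 already contains {1, 3, 4}.
  Its 2×2 block (box 1) already contains {1, 4}.
  The only value from 1–4 not eliminated is 2, so r1c2 = 2.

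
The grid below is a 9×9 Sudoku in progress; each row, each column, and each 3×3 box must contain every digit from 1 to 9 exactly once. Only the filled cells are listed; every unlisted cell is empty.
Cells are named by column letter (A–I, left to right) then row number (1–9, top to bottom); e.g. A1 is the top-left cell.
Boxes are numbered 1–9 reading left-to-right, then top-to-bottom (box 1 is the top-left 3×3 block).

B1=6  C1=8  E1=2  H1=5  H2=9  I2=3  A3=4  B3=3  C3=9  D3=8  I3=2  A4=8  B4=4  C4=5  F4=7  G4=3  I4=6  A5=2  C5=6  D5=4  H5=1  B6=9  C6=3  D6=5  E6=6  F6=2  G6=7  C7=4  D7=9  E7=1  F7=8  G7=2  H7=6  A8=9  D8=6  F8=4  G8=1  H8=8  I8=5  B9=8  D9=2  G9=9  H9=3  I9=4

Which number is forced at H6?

4

Row 6 already contains {2, 3, 5, 6, 7, 9}.
Column H already contains {1, 3, 5, 6, 8, 9}.
Its 3×3 block (box 6) already contains {1, 3, 6, 7}.
The only value from 1–9 not eliminated is 4, so H6 = 4.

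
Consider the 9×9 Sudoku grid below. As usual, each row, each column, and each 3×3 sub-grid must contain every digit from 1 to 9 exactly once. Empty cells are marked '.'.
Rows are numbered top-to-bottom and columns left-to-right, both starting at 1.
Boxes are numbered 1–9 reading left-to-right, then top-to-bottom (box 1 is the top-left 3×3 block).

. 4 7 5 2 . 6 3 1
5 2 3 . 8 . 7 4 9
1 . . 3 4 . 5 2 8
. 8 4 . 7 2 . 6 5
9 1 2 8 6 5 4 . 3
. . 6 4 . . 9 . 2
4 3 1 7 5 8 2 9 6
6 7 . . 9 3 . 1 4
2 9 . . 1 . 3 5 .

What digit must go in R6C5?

Row 6 already contains {2, 4, 6, 9}.
Column 5 already contains {1, 2, 4, 5, 6, 7, 8, 9}.
Its 3×3 block (box 5) already contains {2, 4, 5, 6, 7, 8}.
The only value from 1–9 not eliminated is 3, so R6C5 = 3.

3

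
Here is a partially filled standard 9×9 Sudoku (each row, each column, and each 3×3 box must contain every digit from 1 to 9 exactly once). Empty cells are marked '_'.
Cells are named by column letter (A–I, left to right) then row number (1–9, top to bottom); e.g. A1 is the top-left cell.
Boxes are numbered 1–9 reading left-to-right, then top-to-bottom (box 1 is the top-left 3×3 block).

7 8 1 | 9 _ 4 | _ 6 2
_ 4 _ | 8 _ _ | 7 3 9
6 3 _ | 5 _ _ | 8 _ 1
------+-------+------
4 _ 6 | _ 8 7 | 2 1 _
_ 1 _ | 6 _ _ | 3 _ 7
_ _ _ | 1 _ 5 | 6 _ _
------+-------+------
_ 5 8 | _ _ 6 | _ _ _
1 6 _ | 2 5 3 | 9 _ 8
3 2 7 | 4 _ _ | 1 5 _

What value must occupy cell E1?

3

Row 1 already contains {1, 2, 4, 6, 7, 8, 9}.
Column E already contains {5, 8}.
Its 3×3 block (box 2) already contains {4, 5, 8, 9}.
The only value from 1–9 not eliminated is 3, so E1 = 3.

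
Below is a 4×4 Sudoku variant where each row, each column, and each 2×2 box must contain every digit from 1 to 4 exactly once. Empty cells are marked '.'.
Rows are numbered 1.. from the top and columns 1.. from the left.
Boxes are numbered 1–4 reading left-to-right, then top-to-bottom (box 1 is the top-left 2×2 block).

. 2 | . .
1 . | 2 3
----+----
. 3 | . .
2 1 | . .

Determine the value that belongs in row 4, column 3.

3

Cell row 4, column 3 itself could take any of {3, 4} by direct elimination.
Consider where 3 can go in row 4.
row 4, column 4 is out (column 4 already has a 3).
So the only cell in row 4 that can hold 3 is row 4, column 3.
Therefore row 4, column 3 = 3.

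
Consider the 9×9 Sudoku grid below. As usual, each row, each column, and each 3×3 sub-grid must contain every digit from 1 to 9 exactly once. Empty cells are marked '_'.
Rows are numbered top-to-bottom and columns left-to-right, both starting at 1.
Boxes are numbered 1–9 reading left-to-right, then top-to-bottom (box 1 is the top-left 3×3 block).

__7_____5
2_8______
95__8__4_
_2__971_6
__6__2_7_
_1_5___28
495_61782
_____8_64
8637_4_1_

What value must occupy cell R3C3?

1

Row 3 already contains {4, 5, 8, 9}.
Column 3 already contains {3, 5, 6, 7, 8}.
Its 3×3 block (box 1) already contains {2, 5, 7, 8, 9}.
The only value from 1–9 not eliminated is 1, so R3C3 = 1.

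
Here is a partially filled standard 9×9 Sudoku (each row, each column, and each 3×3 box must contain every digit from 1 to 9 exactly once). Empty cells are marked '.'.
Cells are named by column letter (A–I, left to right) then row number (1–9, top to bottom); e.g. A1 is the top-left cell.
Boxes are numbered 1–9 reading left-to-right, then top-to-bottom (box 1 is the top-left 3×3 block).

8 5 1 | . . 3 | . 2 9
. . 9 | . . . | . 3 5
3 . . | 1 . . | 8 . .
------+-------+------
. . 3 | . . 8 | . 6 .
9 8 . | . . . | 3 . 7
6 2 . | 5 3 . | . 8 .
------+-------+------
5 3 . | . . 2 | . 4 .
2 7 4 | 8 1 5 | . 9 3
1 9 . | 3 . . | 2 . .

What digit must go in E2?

8

Cell E2 itself could take any of {2, 4, 6, 7, 8} by direct elimination.
Consider where 8 can go in column E.
E1 is out (row 1 already has a 8). E3 is out (row 3 already has a 8). E4 is out (row 4 already has a 8). E5 is out (row 5 already has a 8). The remaining empty cells in column E are similarly blocked.
So the only cell in column E that can hold 8 is E2.
Therefore E2 = 8.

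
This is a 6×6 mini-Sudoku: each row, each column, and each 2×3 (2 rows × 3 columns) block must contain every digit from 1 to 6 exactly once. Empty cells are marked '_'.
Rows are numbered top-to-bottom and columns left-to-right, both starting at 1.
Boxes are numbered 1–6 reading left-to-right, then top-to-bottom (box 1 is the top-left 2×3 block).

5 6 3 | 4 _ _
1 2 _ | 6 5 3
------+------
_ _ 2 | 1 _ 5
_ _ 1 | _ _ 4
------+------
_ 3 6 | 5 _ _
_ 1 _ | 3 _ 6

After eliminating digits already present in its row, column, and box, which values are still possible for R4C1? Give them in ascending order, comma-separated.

3,6

Row 4 already contains {1, 4}.
Column 1 already contains {1, 5}.
Its 2×3 block (box 3) already contains {1, 2}.
Removing those from 1–6 leaves {3, 6} as the candidates for R4C1.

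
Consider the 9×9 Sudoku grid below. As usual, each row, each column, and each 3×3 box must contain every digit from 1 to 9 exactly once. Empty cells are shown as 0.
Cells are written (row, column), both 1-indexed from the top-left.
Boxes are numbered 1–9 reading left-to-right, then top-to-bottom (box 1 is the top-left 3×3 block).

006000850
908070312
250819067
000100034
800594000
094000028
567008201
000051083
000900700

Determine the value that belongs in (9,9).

5

Cell (9,9) itself could take any of {5, 6} by direct elimination.
Consider where 5 can go in column 9.
(1,9) is out (row 1 already has a 5).
(5,9) is out (row 5 already has a 5).
So the only cell in column 9 that can hold 5 is (9,9).
Therefore (9,9) = 5.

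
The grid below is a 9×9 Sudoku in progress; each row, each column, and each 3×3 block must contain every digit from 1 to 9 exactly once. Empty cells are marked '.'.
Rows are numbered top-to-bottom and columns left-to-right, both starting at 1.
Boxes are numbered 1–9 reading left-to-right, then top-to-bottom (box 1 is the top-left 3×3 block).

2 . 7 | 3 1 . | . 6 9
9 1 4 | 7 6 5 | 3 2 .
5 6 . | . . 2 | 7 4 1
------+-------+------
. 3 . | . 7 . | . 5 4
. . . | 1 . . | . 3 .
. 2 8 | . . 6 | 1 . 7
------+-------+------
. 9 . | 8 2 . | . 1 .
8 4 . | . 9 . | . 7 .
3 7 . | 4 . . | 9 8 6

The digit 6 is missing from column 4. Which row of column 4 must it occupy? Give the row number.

Consider where 6 can go in column 4.
R3C4 is out (row 3 already has a 6).
R4C4 is out (box 5 already has a 6).
R6C4 is out (row 6 already has a 6).
So the only cell in column 4 that can hold 6 is R8C4.
That is row 8.

8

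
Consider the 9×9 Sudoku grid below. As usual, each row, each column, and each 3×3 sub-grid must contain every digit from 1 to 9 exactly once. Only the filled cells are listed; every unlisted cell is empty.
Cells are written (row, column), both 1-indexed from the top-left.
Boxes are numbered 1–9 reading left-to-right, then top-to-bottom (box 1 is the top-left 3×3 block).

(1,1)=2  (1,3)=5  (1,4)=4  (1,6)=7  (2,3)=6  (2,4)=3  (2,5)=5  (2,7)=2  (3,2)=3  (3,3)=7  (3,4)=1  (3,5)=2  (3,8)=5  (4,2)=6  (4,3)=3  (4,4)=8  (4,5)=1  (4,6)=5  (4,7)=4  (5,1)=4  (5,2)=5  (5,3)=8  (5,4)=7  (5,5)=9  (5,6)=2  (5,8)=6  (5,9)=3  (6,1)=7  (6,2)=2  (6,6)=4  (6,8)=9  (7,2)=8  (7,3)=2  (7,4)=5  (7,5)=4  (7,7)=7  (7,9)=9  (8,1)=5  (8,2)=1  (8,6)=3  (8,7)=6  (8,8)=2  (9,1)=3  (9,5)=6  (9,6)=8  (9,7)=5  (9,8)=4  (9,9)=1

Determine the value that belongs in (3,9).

Cell (3,9) itself could take any of {4, 6, 8} by direct elimination.
Consider where 4 can go in row 3.
(3,1) is out (column 1 already has a 4).
(3,6) is out (column 6 already has a 4).
(3,7) is out (column 7 already has a 4).
So the only cell in row 3 that can hold 4 is (3,9).
Therefore (3,9) = 4.

4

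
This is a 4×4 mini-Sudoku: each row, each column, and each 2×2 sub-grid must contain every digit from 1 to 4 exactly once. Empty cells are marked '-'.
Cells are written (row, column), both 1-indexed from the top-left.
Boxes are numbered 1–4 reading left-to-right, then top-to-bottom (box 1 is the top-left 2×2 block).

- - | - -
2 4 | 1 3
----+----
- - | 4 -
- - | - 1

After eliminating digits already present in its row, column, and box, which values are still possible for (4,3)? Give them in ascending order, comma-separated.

2,3

Row 4 already contains {1}.
Column 3 already contains {1, 4}.
Its 2×2 block (box 4) already contains {1, 4}.
Removing those from 1–4 leaves {2, 3} as the candidates for (4,3).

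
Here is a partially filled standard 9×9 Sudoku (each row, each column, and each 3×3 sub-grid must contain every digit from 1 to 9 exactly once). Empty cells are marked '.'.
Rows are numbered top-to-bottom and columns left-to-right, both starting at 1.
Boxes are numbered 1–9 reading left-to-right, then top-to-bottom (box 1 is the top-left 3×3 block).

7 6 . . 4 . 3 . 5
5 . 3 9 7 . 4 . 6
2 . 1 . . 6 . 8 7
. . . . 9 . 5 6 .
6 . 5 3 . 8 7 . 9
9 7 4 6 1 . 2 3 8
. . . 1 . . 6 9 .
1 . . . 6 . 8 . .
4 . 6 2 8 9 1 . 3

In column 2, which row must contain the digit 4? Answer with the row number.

Consider where 4 can go in column 2.
r2c2 is out (row 2 already has a 4). r4c2 is out (box 4 already has a 4). r5c2 is out (box 4 already has a 4). r7c2 is out (box 7 already has a 4). The remaining empty cells in column 2 are similarly blocked.
So the only cell in column 2 that can hold 4 is r3c2.
That is row 3.

3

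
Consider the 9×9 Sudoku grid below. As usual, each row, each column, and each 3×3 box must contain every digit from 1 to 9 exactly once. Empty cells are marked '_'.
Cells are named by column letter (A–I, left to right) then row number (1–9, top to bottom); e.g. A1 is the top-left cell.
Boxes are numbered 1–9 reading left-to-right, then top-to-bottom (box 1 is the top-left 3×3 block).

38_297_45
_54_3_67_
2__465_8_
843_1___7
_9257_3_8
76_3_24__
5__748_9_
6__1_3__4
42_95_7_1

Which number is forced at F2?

1

Row 2 already contains {3, 4, 5, 6, 7}.
Column F already contains {2, 3, 5, 7, 8}.
Its 3×3 block (box 2) already contains {2, 3, 4, 5, 6, 7, 9}.
The only value from 1–9 not eliminated is 1, so F2 = 1.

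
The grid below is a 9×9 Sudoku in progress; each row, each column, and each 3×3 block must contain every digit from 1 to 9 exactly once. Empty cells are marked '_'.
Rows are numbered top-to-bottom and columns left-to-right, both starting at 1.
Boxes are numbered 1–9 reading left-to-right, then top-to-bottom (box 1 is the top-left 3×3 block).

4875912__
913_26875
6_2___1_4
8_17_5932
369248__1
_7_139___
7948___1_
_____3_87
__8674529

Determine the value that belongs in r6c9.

Cell r6c9 itself could take any of {6, 8} by direct elimination.
Consider where 8 can go in row 6.
r6c1 is out (column 1 already has a 8).
r6c3 is out (column 3 already has a 8).
r6c7 is out (column 7 already has a 8).
r6c8 is out (column 8 already has a 8).
So the only cell in row 6 that can hold 8 is r6c9.
Therefore r6c9 = 8.

8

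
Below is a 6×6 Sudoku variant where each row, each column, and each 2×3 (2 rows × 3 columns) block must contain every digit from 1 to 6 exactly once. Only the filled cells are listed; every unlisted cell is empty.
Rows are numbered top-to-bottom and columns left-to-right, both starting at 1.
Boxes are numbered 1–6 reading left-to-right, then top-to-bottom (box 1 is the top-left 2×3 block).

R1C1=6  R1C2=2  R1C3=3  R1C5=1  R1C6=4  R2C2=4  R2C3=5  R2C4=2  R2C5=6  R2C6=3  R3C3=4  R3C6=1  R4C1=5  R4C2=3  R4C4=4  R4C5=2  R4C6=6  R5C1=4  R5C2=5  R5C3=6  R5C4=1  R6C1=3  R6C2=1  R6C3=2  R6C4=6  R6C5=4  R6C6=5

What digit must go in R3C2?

Row 3 already contains {1, 4}.
Column 2 already contains {1, 2, 3, 4, 5}.
Its 2×3 block (box 3) already contains {3, 4, 5}.
The only value from 1–6 not eliminated is 6, so R3C2 = 6.

6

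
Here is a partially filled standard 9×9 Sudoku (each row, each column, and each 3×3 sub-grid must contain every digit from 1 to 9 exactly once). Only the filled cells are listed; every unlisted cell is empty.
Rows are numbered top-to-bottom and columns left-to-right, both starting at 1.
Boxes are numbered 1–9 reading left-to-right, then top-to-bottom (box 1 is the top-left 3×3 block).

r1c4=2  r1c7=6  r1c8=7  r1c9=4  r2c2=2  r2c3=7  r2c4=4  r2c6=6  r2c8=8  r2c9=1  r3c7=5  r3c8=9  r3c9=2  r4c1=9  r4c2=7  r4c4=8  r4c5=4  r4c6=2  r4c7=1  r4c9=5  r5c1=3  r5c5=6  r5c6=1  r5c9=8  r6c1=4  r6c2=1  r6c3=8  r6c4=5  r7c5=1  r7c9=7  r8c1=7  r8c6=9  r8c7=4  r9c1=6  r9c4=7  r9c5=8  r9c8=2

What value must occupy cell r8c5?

2

Cell r8c5 itself could take any of {2, 3, 5} by direct elimination.
Consider where 2 can go in column 5.
r1c5 is out (row 1 already has a 2).
r2c5 is out (row 2 already has a 2).
r3c5 is out (row 3 already has a 2).
r6c5 is out (box 5 already has a 2).
So the only cell in column 5 that can hold 2 is r8c5.
Therefore r8c5 = 2.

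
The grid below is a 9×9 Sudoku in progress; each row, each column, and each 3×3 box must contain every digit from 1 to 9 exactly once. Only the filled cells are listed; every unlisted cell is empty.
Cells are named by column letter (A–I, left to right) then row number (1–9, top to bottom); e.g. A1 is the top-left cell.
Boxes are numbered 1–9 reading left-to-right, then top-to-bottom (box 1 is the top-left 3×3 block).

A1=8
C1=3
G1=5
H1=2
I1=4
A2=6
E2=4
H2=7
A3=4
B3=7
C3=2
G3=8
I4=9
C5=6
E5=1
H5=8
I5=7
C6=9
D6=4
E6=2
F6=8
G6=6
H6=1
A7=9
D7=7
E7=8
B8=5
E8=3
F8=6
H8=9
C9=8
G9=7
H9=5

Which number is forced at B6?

Row 6 already contains {1, 2, 4, 6, 8, 9}.
Column B already contains {5, 7}.
Its 3×3 block (box 4) already contains {6, 9}.
The only value from 1–9 not eliminated is 3, so B6 = 3.

3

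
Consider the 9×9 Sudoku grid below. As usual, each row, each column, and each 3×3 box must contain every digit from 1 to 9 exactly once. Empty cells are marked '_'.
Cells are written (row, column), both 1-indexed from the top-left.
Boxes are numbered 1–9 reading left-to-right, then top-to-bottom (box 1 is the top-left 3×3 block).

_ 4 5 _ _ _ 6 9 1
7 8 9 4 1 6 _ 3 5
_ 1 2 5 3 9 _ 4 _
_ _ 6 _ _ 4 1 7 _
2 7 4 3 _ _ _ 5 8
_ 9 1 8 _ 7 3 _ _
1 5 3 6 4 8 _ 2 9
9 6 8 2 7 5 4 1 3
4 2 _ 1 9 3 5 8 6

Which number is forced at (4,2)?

Row 4 already contains {1, 4, 6, 7}.
Column 2 already contains {1, 2, 4, 5, 6, 7, 8, 9}.
Its 3×3 block (box 4) already contains {1, 2, 4, 6, 7, 9}.
The only value from 1–9 not eliminated is 3, so (4,2) = 3.

3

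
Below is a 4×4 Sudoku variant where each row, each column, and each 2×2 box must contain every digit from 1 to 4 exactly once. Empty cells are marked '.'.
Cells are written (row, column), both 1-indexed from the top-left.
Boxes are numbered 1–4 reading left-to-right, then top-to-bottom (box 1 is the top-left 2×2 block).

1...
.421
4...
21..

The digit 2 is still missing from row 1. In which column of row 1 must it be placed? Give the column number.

2

Consider where 2 can go in row 1.
(1,3) is out (column 3 already has a 2).
(1,4) is out (box 2 already has a 2).
So the only cell in row 1 that can hold 2 is (1,2).
That is column 2.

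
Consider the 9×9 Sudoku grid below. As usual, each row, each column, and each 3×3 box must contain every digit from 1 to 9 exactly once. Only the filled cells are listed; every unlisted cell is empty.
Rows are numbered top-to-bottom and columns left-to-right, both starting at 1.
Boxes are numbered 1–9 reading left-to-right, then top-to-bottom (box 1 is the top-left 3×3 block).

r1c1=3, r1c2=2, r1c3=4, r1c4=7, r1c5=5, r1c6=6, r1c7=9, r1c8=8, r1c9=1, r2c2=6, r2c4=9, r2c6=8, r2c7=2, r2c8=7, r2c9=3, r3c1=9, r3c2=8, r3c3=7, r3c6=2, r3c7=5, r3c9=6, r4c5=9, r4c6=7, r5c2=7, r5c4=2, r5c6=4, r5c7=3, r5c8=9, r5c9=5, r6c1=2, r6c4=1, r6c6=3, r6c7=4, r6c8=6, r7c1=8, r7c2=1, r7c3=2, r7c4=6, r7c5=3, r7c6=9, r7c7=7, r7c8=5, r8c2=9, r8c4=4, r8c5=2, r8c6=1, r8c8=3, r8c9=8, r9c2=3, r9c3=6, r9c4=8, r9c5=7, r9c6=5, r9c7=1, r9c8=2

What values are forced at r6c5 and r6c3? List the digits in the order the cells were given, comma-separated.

For r6c5:
  Row 6 already contains {1, 2, 3, 4, 6}.
  Column 5 already contains {2, 3, 5, 7, 9}.
  Its 3×3 block (box 5) already contains {1, 2, 3, 4, 7, 9}.
  The only value from 1–9 not eliminated is 8, so r6c5 = 8.
For r6c3:
  Consider where 9 can go in row 6.
  r6c2 is out (column 2 already has a 9).
  r6c5 is out (column 5 already has a 9).
  r6c9 is out (box 6 already has a 9).
  So the only cell in row 6 that can hold 9 is r6c3.
  So r6c3 = 9.

8,9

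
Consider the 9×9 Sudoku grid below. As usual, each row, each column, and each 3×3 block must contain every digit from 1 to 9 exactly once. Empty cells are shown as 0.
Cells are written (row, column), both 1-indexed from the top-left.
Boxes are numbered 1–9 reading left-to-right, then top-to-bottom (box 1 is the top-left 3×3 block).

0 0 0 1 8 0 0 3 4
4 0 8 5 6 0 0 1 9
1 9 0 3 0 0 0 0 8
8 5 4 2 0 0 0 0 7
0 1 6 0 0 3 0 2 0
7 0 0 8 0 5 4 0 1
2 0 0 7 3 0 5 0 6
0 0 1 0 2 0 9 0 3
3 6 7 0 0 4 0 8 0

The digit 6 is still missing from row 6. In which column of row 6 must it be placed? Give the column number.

Consider where 6 can go in row 6.
(6,2) is out (column 2 already has a 6).
(6,3) is out (column 3 already has a 6).
(6,5) is out (column 5 already has a 6).
So the only cell in row 6 that can hold 6 is (6,8).
That is column 8.

8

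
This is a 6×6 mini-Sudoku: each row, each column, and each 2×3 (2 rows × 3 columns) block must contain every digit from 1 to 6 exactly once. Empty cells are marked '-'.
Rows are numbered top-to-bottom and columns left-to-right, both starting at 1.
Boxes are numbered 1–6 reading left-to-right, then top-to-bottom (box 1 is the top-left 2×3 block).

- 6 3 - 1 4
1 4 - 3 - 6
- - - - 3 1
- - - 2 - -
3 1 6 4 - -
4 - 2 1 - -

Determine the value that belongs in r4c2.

Cell r4c2 itself could take any of {3, 5} by direct elimination.
Consider where 3 can go in row 4.
r4c1 is out (column 1 already has a 3).
r4c3 is out (column 3 already has a 3).
r4c5 is out (column 5 already has a 3).
r4c6 is out (box 4 already has a 3).
So the only cell in row 4 that can hold 3 is r4c2.
Therefore r4c2 = 3.

3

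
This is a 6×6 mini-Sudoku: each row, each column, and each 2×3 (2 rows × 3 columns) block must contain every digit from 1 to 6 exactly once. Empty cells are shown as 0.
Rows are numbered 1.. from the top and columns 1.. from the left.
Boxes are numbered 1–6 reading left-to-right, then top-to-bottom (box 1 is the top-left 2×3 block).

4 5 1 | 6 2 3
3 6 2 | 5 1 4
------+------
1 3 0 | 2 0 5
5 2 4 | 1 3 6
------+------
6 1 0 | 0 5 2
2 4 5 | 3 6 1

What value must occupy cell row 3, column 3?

Row 3 already contains {1, 2, 3, 5}.
Column 3 already contains {1, 2, 4, 5}.
Its 2×3 block (box 3) already contains {1, 2, 3, 4, 5}.
The only value from 1–6 not eliminated is 6, so row 3, column 3 = 6.

6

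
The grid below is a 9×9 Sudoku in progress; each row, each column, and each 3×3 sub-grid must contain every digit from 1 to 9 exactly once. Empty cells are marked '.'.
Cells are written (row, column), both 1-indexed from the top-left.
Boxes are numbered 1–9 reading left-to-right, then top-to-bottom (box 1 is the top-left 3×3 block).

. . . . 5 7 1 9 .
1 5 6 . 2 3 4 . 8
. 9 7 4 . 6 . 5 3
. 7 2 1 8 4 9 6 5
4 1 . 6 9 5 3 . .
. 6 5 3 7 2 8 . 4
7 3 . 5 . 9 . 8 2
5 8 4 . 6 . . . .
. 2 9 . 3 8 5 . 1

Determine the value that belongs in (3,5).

Row 3 already contains {3, 4, 5, 6, 7, 9}.
Column 5 already contains {2, 3, 5, 6, 7, 8, 9}.
Its 3×3 block (box 2) already contains {2, 3, 4, 5, 6, 7}.
The only value from 1–9 not eliminated is 1, so (3,5) = 1.

1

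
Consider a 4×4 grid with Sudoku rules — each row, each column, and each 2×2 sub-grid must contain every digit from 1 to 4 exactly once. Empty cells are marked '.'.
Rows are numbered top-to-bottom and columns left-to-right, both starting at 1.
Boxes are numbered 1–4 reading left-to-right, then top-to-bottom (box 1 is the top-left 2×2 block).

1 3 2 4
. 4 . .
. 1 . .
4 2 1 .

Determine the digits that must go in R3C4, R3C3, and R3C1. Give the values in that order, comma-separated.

2,4,3

For R3C4:
  Consider where 2 can go in column 4.
  R2C4 is out (box 2 already has a 2).
  R4C4 is out (row 4 already has a 2).
  So the only cell in column 4 that can hold 2 is R3C4.
  So R3C4 = 2.
For R3C3:
  Consider where 4 can go in box 4.
  R3C4 is out (column 4 already has a 4).
  R4C4 is out (row 4 already has a 4).
  So the only cell in box 4 that can hold 4 is R3C3.
  So R3C3 = 4.
For R3C1:
  Row 3 already contains {1}.
  Column 1 already contains {1, 4}.
  Its 2×2 block (box 3) already contains {1, 2, 4}.
  The only value from 1–4 not eliminated is 3, so R3C1 = 3.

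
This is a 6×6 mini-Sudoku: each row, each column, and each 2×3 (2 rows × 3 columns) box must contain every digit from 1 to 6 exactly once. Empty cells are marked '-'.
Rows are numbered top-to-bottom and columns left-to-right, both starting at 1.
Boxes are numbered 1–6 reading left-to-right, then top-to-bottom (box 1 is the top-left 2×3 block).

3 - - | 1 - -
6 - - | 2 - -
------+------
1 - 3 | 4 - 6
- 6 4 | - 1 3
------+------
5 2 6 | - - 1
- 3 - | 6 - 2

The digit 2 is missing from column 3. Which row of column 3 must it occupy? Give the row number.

1

Consider where 2 can go in column 3.
R2C3 is out (row 2 already has a 2).
R6C3 is out (row 6 already has a 2).
So the only cell in column 3 that can hold 2 is R1C3.
That is row 1.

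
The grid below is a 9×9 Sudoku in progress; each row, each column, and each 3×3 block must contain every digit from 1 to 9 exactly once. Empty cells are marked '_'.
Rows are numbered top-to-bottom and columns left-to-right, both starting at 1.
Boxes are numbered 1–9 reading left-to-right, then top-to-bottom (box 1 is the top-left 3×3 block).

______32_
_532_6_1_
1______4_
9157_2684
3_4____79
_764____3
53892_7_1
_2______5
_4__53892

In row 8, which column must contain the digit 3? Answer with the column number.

8

Consider where 3 can go in row 8.
R8C1 is out (column 1 already has a 3). R8C3 is out (column 3 already has a 3). R8C4 is out (box 8 already has a 3). R8C5 is out (box 8 already has a 3). The remaining empty cells in row 8 are similarly blocked.
So the only cell in row 8 that can hold 3 is R8C8.
That is column 8.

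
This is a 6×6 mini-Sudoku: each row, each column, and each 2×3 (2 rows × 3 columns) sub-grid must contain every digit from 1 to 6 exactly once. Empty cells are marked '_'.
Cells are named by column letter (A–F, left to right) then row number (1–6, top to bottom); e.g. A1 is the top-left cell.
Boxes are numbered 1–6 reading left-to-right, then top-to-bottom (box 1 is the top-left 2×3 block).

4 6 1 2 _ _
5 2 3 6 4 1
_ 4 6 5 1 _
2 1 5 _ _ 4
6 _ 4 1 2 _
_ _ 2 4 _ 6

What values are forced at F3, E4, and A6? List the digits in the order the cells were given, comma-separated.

For F3:
  Consider where 2 can go in box 4.
  D4 is out (row 4 already has a 2).
  E4 is out (row 4 already has a 2).
  So the only cell in box 4 that can hold 2 is F3.
  So F3 = 2.
For E4:
  Consider where 6 can go in box 4.
  F3 is out (row 3 already has a 6).
  D4 is out (column D already has a 6).
  So the only cell in box 4 that can hold 6 is E4.
  So E4 = 6.
For A6:
  Consider where 1 can go in box 5.
  B5 is out (row 5 already has a 1).
  B6 is out (column B already has a 1).
  So the only cell in box 5 that can hold 1 is A6.
  So A6 = 1.

2,6,1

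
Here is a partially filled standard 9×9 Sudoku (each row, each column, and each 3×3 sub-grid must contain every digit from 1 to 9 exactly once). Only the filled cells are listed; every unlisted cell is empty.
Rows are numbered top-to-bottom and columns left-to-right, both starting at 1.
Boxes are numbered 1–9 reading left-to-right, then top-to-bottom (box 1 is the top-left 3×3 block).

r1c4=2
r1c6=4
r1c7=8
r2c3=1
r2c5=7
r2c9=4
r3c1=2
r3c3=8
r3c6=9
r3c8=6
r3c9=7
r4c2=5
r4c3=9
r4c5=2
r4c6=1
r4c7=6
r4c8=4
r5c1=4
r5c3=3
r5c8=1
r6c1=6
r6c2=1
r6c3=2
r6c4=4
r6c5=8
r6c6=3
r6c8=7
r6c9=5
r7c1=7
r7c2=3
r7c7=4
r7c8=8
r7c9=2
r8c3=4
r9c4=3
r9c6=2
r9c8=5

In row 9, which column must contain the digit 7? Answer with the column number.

7

Consider where 7 can go in row 9.
r9c1 is out (column 1 already has a 7).
r9c2 is out (box 7 already has a 7).
r9c3 is out (box 7 already has a 7).
r9c5 is out (column 5 already has a 7).
r9c9 is out (column 9 already has a 7).
So the only cell in row 9 that can hold 7 is r9c7.
That is column 7.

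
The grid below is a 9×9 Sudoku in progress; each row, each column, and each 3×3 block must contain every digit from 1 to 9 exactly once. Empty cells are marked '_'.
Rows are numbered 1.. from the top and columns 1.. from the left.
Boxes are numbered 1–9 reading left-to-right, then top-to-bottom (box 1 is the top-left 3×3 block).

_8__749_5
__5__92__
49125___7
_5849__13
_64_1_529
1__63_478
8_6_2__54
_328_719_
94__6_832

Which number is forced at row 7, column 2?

1

Cell row 7, column 2 itself could take any of {1, 7} by direct elimination.
Consider where 1 can go in box 7.
row 8, column 1 is out (row 8 already has a 1).
row 9, column 3 is out (column 3 already has a 1).
So the only cell in box 7 that can hold 1 is row 7, column 2.
Therefore row 7, column 2 = 1.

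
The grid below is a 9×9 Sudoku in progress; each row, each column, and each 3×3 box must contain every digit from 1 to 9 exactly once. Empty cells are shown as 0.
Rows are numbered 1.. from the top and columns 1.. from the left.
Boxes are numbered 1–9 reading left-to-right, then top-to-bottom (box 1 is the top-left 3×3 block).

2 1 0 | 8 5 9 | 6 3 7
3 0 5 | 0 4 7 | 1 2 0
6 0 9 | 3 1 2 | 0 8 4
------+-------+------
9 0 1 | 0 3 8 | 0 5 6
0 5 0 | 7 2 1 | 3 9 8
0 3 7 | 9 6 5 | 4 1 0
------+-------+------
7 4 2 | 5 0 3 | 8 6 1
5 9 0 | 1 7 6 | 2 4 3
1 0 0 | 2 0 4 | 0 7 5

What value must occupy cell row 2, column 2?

8

Row 2 already contains {1, 2, 3, 4, 5, 7}.
Column 2 already contains {1, 3, 4, 5, 9}.
Its 3×3 block (box 1) already contains {1, 2, 3, 5, 6, 9}.
The only value from 1–9 not eliminated is 8, so row 2, column 2 = 8.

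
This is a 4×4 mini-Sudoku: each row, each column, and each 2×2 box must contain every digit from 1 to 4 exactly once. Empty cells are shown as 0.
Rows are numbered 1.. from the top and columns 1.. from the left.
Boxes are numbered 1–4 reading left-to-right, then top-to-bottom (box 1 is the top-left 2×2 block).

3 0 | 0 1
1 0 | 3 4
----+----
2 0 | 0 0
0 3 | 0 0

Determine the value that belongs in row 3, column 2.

Cell row 3, column 2 itself could take any of {1, 4} by direct elimination.
Consider where 1 can go in column 2.
row 1, column 2 is out (row 1 already has a 1).
row 2, column 2 is out (row 2 already has a 1).
So the only cell in column 2 that can hold 1 is row 3, column 2.
Therefore row 3, column 2 = 1.

1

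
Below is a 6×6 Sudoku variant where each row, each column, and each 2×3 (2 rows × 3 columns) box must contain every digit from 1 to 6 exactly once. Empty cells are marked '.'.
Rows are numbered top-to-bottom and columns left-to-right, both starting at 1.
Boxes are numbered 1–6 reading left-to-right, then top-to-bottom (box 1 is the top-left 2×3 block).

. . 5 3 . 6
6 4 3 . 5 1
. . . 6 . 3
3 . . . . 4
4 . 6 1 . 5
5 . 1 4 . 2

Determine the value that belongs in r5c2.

2

Cell r5c2 itself could take any of {2, 3} by direct elimination.
Consider where 2 can go in row 5.
r5c5 is out (box 6 already has a 2).
So the only cell in row 5 that can hold 2 is r5c2.
Therefore r5c2 = 2.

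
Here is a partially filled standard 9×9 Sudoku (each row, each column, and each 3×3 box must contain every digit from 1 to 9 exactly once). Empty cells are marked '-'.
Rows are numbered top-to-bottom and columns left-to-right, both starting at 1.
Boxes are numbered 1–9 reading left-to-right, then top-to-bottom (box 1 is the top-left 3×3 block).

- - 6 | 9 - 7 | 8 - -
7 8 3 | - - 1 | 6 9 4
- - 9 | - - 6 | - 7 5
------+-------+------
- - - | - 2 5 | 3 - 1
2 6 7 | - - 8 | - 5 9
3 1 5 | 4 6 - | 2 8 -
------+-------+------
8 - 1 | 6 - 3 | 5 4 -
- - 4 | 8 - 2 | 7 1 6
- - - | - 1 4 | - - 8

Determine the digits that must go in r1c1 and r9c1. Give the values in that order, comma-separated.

1,6

For r1c1:
  Consider where 1 can go in row 1.
  r1c2 is out (column 2 already has a 1).
  r1c5 is out (column 5 already has a 1).
  r1c8 is out (column 8 already has a 1).
  r1c9 is out (column 9 already has a 1).
  So the only cell in row 1 that can hold 1 is r1c1.
  So r1c1 = 1.
For r9c1:
  Consider where 6 can go in column 1.
  r1c1 is out (row 1 already has a 6).
  r3c1 is out (row 3 already has a 6).
  r4c1 is out (box 4 already has a 6).
  r8c1 is out (row 8 already has a 6).
  So the only cell in column 1 that can hold 6 is r9c1.
  So r9c1 = 6.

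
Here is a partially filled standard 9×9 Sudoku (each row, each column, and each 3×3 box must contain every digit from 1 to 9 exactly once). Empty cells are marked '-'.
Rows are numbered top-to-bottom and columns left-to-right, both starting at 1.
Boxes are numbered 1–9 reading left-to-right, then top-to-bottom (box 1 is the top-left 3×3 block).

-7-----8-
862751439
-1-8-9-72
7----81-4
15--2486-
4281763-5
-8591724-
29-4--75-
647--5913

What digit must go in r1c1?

Cell r1c1 itself could take any of {3, 5, 9} by direct elimination.
Consider where 9 can go in column 1.
r3c1 is out (row 3 already has a 9).
r7c1 is out (row 7 already has a 9).
So the only cell in column 1 that can hold 9 is r1c1.
Therefore r1c1 = 9.

9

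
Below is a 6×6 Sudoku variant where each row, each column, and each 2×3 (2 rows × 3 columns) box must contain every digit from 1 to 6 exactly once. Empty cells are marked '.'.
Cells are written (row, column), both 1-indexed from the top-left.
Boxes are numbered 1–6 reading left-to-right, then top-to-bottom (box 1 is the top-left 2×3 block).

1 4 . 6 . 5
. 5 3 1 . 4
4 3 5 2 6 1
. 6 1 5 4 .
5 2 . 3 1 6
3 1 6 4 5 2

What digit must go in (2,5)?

2

Row 2 already contains {1, 3, 4, 5}.
Column 5 already contains {1, 4, 5, 6}.
Its 2×3 block (box 2) already contains {1, 4, 5, 6}.
The only value from 1–6 not eliminated is 2, so (2,5) = 2.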